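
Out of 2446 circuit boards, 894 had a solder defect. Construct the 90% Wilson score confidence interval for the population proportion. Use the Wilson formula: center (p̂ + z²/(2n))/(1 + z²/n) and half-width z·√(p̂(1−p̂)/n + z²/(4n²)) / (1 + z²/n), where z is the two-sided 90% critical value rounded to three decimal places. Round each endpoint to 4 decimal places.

(0.3496, 0.3817)

Here p̂ = 894/2446 = 0.36549 and z = 1.645 (z² = 2.706025).
1 + z²/n = 1.001106.
Center = (0.36549 + 0.000553)/1.001106 = 0.36564.
Radicand: p̂(1−p̂)/n + z²/(4n²) = 0.000094811 + 0.000000113 = 0.000094924.
Half-width = 1.645·√0.000094924/1.001106 = 0.01601.
So the interval runs from 0.3496 to 0.3817.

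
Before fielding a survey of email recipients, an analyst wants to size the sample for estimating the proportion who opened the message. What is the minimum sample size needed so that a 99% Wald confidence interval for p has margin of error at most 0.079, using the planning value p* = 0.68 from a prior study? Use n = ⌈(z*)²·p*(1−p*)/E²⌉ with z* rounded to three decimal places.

n = 232

The 99% critical value is z* = 2.576.
p*(1−p*) = 0.2176.
(z*)²·p*(1−p*)/E² = 6.635776·0.2176/0.006241 = 231.364.
⌈231.364⌉ = 232.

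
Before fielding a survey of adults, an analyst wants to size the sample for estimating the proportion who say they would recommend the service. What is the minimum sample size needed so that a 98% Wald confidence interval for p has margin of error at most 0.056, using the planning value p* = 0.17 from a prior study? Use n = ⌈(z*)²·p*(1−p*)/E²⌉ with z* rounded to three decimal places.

z* = 2.326 at the 98% level.
p*(1−p*) = 0.17·0.83 = 0.1411.
Required n before rounding: 5.410276 × 0.1411 / 0.056² = 243.428.
Rounding up, n = 244.

n = 244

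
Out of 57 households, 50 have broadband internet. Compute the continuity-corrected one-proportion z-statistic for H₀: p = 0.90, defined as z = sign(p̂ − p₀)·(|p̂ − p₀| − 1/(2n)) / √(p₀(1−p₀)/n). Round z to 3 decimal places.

z = -0.353

The sample proportion is 50/57 = 0.87719. p̂ − p₀ = -0.022807.
Continuity correction 1/(2n) = 1/114 = 0.008772.
Corrected numerator: |-0.022807| − 0.008772 = 0.014035.
Under H₀, SE = √(p₀(1−p₀)/n) = √(0.90·0.10/57) = √0.001578947 = 0.039736.
z = (−)0.014035/0.039736 = -0.353.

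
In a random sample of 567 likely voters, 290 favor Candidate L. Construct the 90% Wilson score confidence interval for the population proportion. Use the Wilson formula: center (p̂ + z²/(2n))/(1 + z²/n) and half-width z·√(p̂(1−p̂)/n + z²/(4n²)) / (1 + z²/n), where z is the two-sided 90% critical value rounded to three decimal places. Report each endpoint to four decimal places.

p̂ = 290/567 = 0.51146; z = 1.645, so z² = 2.706025.
1 + z²/n = 1.004773.
Center = (0.51146 + 0.002386)/1.004773 = 0.51141.
Radicand: p̂(1−p̂)/n + z²/(4n²) = 0.000440685 + 0.000002104 = 0.000442789.
Half-width = z·√(radicand)/denom = 1.645·0.021043/1.004773 = 0.03445.
So the interval runs from 0.4770 to 0.5459.

(0.4770, 0.5459)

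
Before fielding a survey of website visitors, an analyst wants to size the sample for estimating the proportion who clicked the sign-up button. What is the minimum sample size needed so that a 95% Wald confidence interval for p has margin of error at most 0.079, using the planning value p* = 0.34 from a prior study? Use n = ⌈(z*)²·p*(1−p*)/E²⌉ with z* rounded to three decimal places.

n = 139

For 95% confidence, z* = 1.960.
p*(1−p*) = 0.34·0.66 = 0.2244.
Required n before rounding: 3.841600 × 0.2244 / 0.079² = 138.128.
⌈138.128⌉ = 139.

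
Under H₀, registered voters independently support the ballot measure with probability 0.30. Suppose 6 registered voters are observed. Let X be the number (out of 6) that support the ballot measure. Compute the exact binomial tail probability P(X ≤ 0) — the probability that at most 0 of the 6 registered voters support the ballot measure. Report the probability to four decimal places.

P = 0.1176

X is binomial with n = 6 and p = 0.30.
P(X ≤ 0) = C(6,0)·0.30^0·0.70^6.
= 0.117649 = 0.1176.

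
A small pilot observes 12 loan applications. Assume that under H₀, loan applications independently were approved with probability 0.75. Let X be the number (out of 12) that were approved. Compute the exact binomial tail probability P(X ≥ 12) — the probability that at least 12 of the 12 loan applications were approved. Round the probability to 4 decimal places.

X ~ Binomial(n=12, p=0.75).
P(X ≥ 12) = C(12,12)·0.75^12·0.25^0.
= 0.031676 = 0.0317.

P = 0.0317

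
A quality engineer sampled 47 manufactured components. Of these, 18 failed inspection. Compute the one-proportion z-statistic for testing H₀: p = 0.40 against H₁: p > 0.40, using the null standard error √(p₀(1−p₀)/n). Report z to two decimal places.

The sample proportion is 18/47 = 0.38298.
SE₀ = √(0.40·0.60/47) = 0.071459.
z = (0.38298 − 0.40)/0.071459 = -0.01702/0.071459 = -0.24.

z = -0.24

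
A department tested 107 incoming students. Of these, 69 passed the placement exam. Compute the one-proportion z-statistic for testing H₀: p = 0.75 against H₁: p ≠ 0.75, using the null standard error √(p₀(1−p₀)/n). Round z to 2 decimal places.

z = -2.51

Sample proportion p̂ = 69/107 = 0.64486.
Null standard error: √(0.75·0.25/107) = √0.001752336 = 0.041861.
z = (0.64486 − 0.75)/0.041861 = -0.10514/0.041861 = -2.51.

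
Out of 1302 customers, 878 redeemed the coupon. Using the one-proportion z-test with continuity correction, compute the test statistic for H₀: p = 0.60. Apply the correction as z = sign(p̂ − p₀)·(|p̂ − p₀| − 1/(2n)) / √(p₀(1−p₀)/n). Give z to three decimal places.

z = 5.448

The sample proportion is 878/1302 = 0.67435. p̂ − p₀ = 0.074347.
Continuity correction 1/(2n) = 1/2604 = 0.000384.
Corrected numerator: |0.074347| − 0.000384 = 0.073963.
Under H₀, SE = √(p₀(1−p₀)/n) = √(0.60·0.40/1302) = √0.000184332 = 0.013577.
z = (+)0.073963/0.013577 = 5.448.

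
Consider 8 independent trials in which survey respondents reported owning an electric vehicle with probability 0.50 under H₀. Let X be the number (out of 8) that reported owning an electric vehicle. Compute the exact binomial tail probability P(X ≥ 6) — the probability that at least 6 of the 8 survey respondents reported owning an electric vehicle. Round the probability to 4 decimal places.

X is binomial with n = 8 and p = 0.50.
P(X ≥ 6) = C(8,6)·0.50^6·0.50^2 + C(8,7)·0.50^7·0.50^1 + C(8,8)·0.50^8·0.50^0.
= 0.109375 + 0.031250 + 0.003906 = 0.1445.

P = 0.1445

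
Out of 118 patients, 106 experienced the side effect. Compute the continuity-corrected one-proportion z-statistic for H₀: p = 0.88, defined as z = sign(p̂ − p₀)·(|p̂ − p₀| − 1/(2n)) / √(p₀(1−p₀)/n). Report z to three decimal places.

The sample proportion is 106/118 = 0.89831. p̂ − p₀ = 0.018305.
Continuity correction 1/(2n) = 1/236 = 0.004237.
Corrected numerator: |0.018305| − 0.004237 = 0.014068.
SE₀ = √(0.88·0.12/118) = 0.029915.
z = +0.014068/0.029915 = 0.470.

z = 0.470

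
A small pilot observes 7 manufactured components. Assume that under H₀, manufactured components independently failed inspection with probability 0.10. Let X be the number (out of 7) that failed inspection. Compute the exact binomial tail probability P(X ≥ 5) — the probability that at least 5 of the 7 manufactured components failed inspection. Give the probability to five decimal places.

P = 0.00018

X ~ Binomial(n=7, p=0.10).
P(X ≥ 5) = C(7,5)·0.10^5·0.90^2 + C(7,6)·0.10^6·0.90^1 + C(7,7)·0.10^7·0.90^0.
= 0.000170 + 0.000006 + 0.000000 = 0.00018.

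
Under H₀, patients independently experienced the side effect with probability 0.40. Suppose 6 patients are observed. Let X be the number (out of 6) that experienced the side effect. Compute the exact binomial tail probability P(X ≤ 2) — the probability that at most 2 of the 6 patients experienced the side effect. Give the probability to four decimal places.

X is binomial with n = 6 and p = 0.40.
P(X ≤ 2) = C(6,0)·0.40^0·0.60^6 + C(6,1)·0.40^1·0.60^5 + C(6,2)·0.40^2·0.60^4.
= 0.046656 + 0.186624 + 0.311040 = 0.5443.

P = 0.5443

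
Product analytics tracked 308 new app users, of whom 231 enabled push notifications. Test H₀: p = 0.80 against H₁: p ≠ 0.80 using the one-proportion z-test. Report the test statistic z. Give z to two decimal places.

z = -2.19

The sample proportion is 231/308 = 0.75000.
SE₀ = √(0.80·0.20/308) = 0.022792.
Test statistic: z = -0.05000/0.022792 = -2.19.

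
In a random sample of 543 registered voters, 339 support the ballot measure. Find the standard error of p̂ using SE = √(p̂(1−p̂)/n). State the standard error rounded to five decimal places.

SE = 0.02078

p̂ = 339/543 = 0.62431.
p̂(1−p̂) = 0.234547.
Dividing by n and taking the root: √0.000431947 = 0.02078.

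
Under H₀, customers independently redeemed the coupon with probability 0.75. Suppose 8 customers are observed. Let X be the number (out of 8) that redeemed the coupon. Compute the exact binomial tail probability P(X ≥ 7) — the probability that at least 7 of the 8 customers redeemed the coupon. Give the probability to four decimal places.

P = 0.3671

X ~ Binomial(n=8, p=0.75).
P(X ≥ 7) = C(8,7)·0.75^7·0.25^1 + C(8,8)·0.75^8·0.25^0.
= 0.266968 + 0.100113 = 0.3671.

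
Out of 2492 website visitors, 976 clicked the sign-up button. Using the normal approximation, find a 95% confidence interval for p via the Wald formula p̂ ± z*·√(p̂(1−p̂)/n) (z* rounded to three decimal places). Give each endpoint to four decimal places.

The sample proportion is 976/2492 = 0.39165.
Standard error of p̂: √(0.238261/2492) = √0.000095610 = 0.009778.
The 95% critical value is z* = 1.960.
Margin = 1.960·0.009778 = 0.01916.
Interval: 0.39165 ± 0.01916 → (0.3725, 0.4108).

(0.3725, 0.4108)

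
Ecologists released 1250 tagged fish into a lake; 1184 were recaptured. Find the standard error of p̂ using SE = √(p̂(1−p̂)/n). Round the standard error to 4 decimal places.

SE = 0.0063

Sample proportion p̂ = 1184/1250 = 0.94720.
p̂(1−p̂) = 0.050012.
SE = √(0.050012/1250) = √0.000040010 = 0.0063.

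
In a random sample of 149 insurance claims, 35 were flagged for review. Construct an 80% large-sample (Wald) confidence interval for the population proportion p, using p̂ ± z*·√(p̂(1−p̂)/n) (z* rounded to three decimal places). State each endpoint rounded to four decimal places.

(0.1904, 0.2794)

The sample proportion is 35/149 = 0.23490.
Standard error of p̂: √(0.179722/149) = √0.001206185 = 0.034730.
z* = 1.282 at the 80% level.
Margin of error: 1.282 × 0.034730 = 0.04452.
So the interval runs from 0.1904 to 0.2794.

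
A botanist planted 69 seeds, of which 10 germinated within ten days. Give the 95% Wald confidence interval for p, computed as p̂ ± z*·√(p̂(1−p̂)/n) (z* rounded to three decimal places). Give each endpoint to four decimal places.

(0.0619, 0.2280)

With x = 10 successes in n = 69, p̂ = 0.14493.
SE(p̂) = √(0.14493·0.85507/69) = 0.042379.
For 95% confidence, z* = 1.960.
Margin of error: 1.960 × 0.042379 = 0.08306.
CI: 0.14493 ± 0.08306 = (0.0619, 0.2280).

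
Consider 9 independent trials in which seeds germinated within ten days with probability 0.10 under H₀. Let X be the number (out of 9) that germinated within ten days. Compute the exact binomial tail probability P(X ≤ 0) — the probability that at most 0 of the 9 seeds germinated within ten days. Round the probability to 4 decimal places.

X ~ Binomial(n=9, p=0.10).
P(X ≤ 0) = C(9,0)·0.10^0·0.90^9.
= 0.387420 = 0.3874.

P = 0.3874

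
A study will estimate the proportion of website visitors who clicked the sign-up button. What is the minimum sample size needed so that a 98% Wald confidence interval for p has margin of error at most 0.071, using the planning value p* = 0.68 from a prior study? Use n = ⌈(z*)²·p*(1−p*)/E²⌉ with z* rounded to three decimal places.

n = 234

z* = 2.326 at the 98% level.
p*(1−p*) = 0.68·0.32 = 0.2176.
Required n before rounding: 5.410276 × 0.2176 / 0.071² = 233.540.
⌈233.540⌉ = 234.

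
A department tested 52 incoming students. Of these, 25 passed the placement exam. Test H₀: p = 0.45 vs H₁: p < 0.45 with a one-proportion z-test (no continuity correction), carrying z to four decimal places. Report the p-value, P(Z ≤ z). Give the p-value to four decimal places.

Sample proportion p̂ = 25/52 = 0.48077.
Under H₀, SE = √(p₀(1−p₀)/n) = √(0.45·0.55/52) = √0.004759615 = 0.068990.
z = (p̂ − p₀)/SE = (25/52 − 0.45)/0.068990 ≈ 0.4460.
p-value = P(Z ≤ z) with z = 0.4460 → 0.6722.

p-value = 0.6722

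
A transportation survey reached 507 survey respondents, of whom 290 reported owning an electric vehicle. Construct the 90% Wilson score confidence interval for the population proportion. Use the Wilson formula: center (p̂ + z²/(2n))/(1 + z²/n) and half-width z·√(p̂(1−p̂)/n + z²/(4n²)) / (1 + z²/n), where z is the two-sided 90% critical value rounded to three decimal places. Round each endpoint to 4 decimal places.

Here p̂ = 290/507 = 0.57199 and z = 1.645 (z² = 2.706025).
1 + z²/n = 1.005337.
Adjusted center: (0.57199 + z²/(2n))/1.005337 = 0.57161.
Radicand: p̂(1−p̂)/n + z²/(4n²) = 0.000482874 + 0.000002632 = 0.000485506.
Half-width = 1.645·√0.000485506/1.005337 = 0.03605.
So the interval runs from 0.5356 to 0.6077.

(0.5356, 0.6077)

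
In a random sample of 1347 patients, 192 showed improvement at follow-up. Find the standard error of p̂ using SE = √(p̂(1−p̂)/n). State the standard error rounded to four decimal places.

With x = 192 successes in n = 1347, p̂ = 0.14254.
p̂(1−p̂) = 0.122222.
SE = √(0.122222/1347) = √0.000090736 = 0.0095.

SE = 0.0095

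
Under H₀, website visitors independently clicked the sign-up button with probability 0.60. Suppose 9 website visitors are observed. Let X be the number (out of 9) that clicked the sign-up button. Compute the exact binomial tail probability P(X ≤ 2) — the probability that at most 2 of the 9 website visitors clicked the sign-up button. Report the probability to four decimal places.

P = 0.0250

X ~ Binomial(n=9, p=0.60).
P(X ≤ 2) = C(9,0)·0.60^0·0.40^9 + C(9,1)·0.60^1·0.40^8 + C(9,2)·0.60^2·0.40^7.
= 0.000262 + 0.003539 + 0.021234 = 0.0250.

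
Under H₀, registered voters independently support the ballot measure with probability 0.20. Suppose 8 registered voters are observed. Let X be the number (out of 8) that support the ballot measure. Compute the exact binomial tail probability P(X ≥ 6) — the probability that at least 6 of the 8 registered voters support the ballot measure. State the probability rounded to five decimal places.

P = 0.00123

X is binomial with n = 8 and p = 0.20.
P(X ≥ 6) = C(8,6)·0.20^6·0.80^2 + C(8,7)·0.20^7·0.80^1 + C(8,8)·0.20^8·0.80^0.
= 0.001147 + 0.000082 + 0.000003 = 0.00123.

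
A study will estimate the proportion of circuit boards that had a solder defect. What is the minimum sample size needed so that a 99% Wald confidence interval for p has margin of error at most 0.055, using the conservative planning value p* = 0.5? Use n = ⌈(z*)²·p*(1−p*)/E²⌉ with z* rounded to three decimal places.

n = 549

The 99% critical value is z* = 2.576.
p*(1−p*) = 0.50·0.50 = 0.2500.
Required n before rounding: 6.635776 × 0.2500 / 0.055² = 548.411.
Rounding up, n = 549.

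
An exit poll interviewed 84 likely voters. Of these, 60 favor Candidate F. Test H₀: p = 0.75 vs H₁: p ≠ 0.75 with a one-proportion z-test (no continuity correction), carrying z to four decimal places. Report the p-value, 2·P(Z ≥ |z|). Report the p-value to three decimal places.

Sample proportion p̂ = 60/84 = 0.71429.
Under H₀, SE = √(p₀(1−p₀)/n) = √(0.75·0.25/84) = √0.002232143 = 0.047246.
Test statistic (full precision, shown to 4 dp): z = (60/84 − 0.75)/SE₀ ≈ -0.7559.
From the standard normal, 2·P(Z ≥ |z|) = 0.450.

p-value = 0.450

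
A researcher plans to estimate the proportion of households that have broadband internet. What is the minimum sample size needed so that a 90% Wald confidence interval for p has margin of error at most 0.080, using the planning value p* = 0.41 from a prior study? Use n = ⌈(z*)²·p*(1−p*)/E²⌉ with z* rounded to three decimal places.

n = 103

z* = 1.645 at the 90% level.
p*(1−p*) = 0.2419.
(z*)²·p*(1−p*)/E² = 2.706025·0.2419/0.006400 = 102.279.
⌈102.279⌉ = 103.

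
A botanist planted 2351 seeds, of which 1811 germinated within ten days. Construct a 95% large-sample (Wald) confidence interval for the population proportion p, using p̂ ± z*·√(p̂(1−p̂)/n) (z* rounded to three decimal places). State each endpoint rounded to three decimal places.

p̂ = 1811/2351 = 0.77031.
SE = √(p̂(1−p̂)/n) = √(0.176932/2351) = 0.008675.
The 95% critical value is z* = 1.960.
Margin = 1.960·0.008675 = 0.01700.
CI: 0.77031 ± 0.01700 = (0.753, 0.787).

(0.753, 0.787)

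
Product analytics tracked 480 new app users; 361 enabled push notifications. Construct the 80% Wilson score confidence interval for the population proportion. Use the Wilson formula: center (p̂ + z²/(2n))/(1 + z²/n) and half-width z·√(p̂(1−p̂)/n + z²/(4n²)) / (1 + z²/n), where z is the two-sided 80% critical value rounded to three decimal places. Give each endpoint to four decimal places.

(0.7260, 0.7765)

p̂ = 361/480 = 0.75208; z = 1.282, so z² = 1.643524.
1 + z²/n = 1.003424.
Adjusted center: (0.75208 + z²/(2n))/1.003424 = 0.75122.
Radicand: p̂(1−p̂)/n + z²/(4n²) = 0.000388446 + 0.000001783 = 0.000390229.
Half-width = z·√(radicand)/denom = 1.282·0.019754/1.003424 = 0.02524.
CI: 0.75122 ± 0.02524 = (0.7260, 0.7765).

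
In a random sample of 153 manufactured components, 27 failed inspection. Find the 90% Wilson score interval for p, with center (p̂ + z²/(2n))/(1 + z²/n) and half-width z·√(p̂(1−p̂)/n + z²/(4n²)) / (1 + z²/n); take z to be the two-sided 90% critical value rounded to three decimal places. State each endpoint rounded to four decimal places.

p̂ = 27/153 = 0.17647; z = 1.645, so z² = 2.706025.
1 + z²/n = 1.017686.
Center = (0.17647 + 0.008843)/1.017686 = 0.18209.
Radicand: p̂(1−p̂)/n + z²/(4n²) = 0.000949861 + 0.000028899 = 0.000978760.
Half-width = z·√(radicand)/denom = 1.645·0.031285/1.017686 = 0.05057.
So the interval runs from 0.1315 to 0.2327.

(0.1315, 0.2327)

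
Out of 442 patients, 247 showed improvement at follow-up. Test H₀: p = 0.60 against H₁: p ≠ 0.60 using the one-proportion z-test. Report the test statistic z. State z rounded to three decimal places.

Sample proportion p̂ = 247/442 = 0.55882.
Under H₀, SE = √(p₀(1−p₀)/n) = √(0.60·0.40/442) = √0.000542986 = 0.023302.
Test statistic: z = -0.04118/0.023302 = -1.767.

z = -1.767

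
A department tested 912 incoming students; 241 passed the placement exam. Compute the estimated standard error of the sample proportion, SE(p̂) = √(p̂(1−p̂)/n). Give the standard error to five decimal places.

The sample proportion is 241/912 = 0.26425.
p̂(1−p̂) = 0.26425·0.73575 = 0.194422.
SE = √(0.194422/912) = 0.01460.

SE = 0.01460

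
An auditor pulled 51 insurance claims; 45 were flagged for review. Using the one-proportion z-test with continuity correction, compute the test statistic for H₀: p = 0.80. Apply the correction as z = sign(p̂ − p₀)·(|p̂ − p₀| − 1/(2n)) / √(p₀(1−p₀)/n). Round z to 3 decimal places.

The sample proportion is 45/51 = 0.88235. p̂ − p₀ = 0.082353.
1/(2n) = 0.009804.
Corrected numerator: |0.082353| − 0.009804 = 0.072549.
SE₀ = √(0.80·0.20/51) = 0.056011.
z = +0.072549/0.056011 = 1.295.

z = 1.295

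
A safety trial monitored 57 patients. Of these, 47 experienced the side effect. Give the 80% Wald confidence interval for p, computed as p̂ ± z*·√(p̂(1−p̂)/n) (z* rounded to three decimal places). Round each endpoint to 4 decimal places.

p̂ = 47/57 = 0.82456.
Standard error of p̂: √(0.144660/57) = √0.002537893 = 0.050378.
z* = 1.282 at the 80% level.
Margin = 1.282·0.050378 = 0.06458.
CI: 0.82456 ± 0.06458 = (0.7600, 0.8891).

(0.7600, 0.8891)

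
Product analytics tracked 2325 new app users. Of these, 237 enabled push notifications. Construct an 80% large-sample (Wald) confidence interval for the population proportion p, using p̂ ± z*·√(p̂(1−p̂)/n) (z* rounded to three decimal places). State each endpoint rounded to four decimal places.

p̂ = 237/2325 = 0.10194.
SE = √(p̂(1−p̂)/n) = √(0.091545/2325) = 0.006275.
The 80% critical value is z* = 1.282.
Margin of error: 1.282 × 0.006275 = 0.00804.
So the interval runs from 0.0939 to 0.1100.

(0.0939, 0.1100)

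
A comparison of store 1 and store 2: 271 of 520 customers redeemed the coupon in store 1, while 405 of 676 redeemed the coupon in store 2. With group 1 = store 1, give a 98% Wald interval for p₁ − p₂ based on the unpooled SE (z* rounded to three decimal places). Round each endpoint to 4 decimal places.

(-0.1452, -0.0107)

p̂₁ = 271/520 = 0.52115, p̂₂ = 405/676 = 0.59911; p̂₁ − p̂₂ = -0.07796.
SE = √(0.000479909 + 0.000355291) = √0.000835200 = 0.028900.
z* = 2.326 at the 98% level. Margin of error = 0.06722.
Interval: -0.07796 ± 0.06722 → (-0.1452, -0.0107).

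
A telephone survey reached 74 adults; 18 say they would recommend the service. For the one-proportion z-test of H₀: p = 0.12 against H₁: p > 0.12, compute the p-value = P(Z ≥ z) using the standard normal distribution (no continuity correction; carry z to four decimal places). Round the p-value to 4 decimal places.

p̂ = 18/74 = 0.24324.
SE₀ = √(0.12·0.88/74) = 0.037776.
Test statistic (full precision, shown to 4 dp): z = (18/74 − 0.12)/SE₀ ≈ 3.2625.
p-value = P(Z ≥ z) with z = 3.2625 → 0.0006.

p-value = 0.0006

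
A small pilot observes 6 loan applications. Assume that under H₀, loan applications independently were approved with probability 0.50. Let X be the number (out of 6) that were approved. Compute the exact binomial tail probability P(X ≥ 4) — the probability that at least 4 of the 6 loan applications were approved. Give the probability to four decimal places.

P = 0.3438

X is binomial with n = 6 and p = 0.50.
P(X ≥ 4) = C(6,4)·0.50^4·0.50^2 + C(6,5)·0.50^5·0.50^1 + C(6,6)·0.50^6·0.50^0.
= 0.234375 + 0.093750 + 0.015625 = 0.3438.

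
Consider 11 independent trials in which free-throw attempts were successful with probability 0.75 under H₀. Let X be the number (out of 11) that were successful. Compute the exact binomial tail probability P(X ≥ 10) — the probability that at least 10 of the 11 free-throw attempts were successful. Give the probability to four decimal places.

X ~ Binomial(n=11, p=0.75).
P(X ≥ 10) = C(11,10)·0.75^10·0.25^1 + C(11,11)·0.75^11·0.25^0.
= 0.154862 + 0.042235 = 0.1971.

P = 0.1971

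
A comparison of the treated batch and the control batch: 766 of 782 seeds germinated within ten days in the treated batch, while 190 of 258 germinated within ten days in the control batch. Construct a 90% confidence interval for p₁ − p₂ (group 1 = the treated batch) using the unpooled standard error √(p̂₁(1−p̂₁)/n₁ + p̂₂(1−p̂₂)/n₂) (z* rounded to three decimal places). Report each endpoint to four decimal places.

p̂₁ = 766/782 = 0.97954, p̂₂ = 190/258 = 0.73643; p̂₁ − p̂₂ = 0.24311.
SE = √(0.000025629 + 0.000752321) = √0.000777950 = 0.027892.
For 90% confidence, z* = 1.645. Margin = 1.645·0.027892 = 0.04588.
Interval: 0.24311 ± 0.04588 → (0.1972, 0.2890).

(0.1972, 0.2890)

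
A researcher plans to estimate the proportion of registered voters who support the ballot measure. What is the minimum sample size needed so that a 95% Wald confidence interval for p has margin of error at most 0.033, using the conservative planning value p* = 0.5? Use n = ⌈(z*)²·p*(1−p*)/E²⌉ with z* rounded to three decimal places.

n = 882

z* = 1.960 at the 95% level.
p*(1−p*) = 0.2500.
(z*)²·p*(1−p*)/E² = 3.841600·0.2500/0.001089 = 881.910.
Rounding up, n = 882.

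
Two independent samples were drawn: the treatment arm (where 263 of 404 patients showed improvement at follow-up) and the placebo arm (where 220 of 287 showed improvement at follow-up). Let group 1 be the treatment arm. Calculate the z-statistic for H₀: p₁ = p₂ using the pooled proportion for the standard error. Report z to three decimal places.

p̂₁ = 263/404 = 0.65099, p̂₂ = 220/287 = 0.76655.
Pooled p̂ = (263+220)/(404+287) = 483/691 = 0.69899.
Pooled SE = √[0.2104042·0.00595957] ≈ 0.035411.
z = (p̂₁ − p̂₂)/SE = (0.65099 − 0.76655)/0.035411 = -0.11556/0.035411 = -3.263.

z = -3.263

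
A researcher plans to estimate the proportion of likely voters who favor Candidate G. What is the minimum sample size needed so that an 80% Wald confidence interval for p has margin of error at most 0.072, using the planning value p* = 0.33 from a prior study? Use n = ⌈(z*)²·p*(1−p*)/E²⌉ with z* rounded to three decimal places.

For 80% confidence, z* = 1.282.
p*(1−p*) = 0.2211.
(z*)²·p*(1−p*)/E² = 1.643524·0.2211/0.005184 = 70.097.
⌈70.097⌉ = 71.

n = 71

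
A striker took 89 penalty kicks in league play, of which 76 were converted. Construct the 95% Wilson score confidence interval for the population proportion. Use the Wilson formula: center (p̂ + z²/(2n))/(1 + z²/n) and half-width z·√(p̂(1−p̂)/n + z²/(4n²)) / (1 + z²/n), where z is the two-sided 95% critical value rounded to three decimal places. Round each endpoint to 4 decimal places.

(0.7660, 0.9126)

Here p̂ = 76/89 = 0.85393 and z = 1.960 (z² = 3.841600).
1 + z²/n = 1.043164.
Adjusted center: (0.85393 + z²/(2n))/1.043164 = 0.83929.
Radicand: p̂(1−p̂)/n + z²/(4n²) = 0.001401480 + 0.000121247 = 0.001522727.
Half-width = 1.960·√0.001522727/1.043164 = 0.07332.
So the interval runs from 0.7660 to 0.9126.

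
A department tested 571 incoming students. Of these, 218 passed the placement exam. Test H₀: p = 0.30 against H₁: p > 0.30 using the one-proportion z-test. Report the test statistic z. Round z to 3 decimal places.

p̂ = 218/571 = 0.38179.
SE₀ = √(0.30·0.70/571) = 0.019177.
z = (0.38179 − 0.30)/0.019177 = 0.08179/0.019177 = 4.265.

z = 4.265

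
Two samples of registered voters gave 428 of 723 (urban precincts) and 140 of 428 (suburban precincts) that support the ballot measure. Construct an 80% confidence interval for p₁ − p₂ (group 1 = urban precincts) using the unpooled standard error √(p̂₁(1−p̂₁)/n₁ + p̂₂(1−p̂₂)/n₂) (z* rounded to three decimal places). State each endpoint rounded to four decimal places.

p̂₁ = 0.59198, p̂₂ = 0.32710, so the observed difference is 0.26488.
SE = √(0.000334080 + 0.000514268) = √0.000848348 = 0.029126.
z* = 1.282 at the 80% level. Margin = 1.282·0.029126 = 0.03734.
CI: 0.26488 ± 0.03734 = (0.2275, 0.3022).

(0.2275, 0.3022)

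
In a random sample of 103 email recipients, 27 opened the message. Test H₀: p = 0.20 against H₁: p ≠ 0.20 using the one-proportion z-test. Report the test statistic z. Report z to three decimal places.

The sample proportion is 27/103 = 0.26214.
Under H₀, SE = √(p₀(1−p₀)/n) = √(0.20·0.80/103) = √0.001553398 = 0.039413.
z = (0.26214 − 0.20)/0.039413 = 0.06214/0.039413 = 1.577.

z = 1.577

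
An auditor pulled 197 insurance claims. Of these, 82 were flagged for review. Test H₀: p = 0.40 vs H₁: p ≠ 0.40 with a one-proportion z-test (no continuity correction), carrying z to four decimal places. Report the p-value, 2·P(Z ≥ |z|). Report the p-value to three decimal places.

The sample proportion is 82/197 = 0.41624.
Null standard error: √(0.40·0.60/197) = √0.001218274 = 0.034904.
z = (p̂ − p₀)/SE = (82/197 − 0.40)/0.034904 ≈ 0.4654.
p-value = 2·P(Z ≥ |z|) with z = 0.4654 → 0.642.

p-value = 0.642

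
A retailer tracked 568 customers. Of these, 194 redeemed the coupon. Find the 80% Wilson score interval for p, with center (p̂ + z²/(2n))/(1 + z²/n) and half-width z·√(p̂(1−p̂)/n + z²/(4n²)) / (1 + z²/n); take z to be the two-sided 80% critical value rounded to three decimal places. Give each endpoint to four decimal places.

Here p̂ = 194/568 = 0.34155 and z = 1.282 (z² = 1.643524).
Denominator 1 + z²/n = 1 + 1.643524/568 = 1.002894.
Adjusted center: (0.34155 + z²/(2n))/1.002894 = 0.34201.
Radicand: p̂(1−p̂)/n + z²/(4n²) = 0.000395939 + 0.000001274 = 0.000397213.
Half-width = z·√(radicand)/denom = 1.282·0.019930/1.002894 = 0.02548.
So the interval runs from 0.3165 to 0.3675.

(0.3165, 0.3675)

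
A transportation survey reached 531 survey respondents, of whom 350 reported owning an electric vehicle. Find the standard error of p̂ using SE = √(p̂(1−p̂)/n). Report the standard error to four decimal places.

Sample proportion p̂ = 350/531 = 0.65913.
p̂(1−p̂) = 0.65913·0.34087 = 0.224678.
SE = √(0.224678/531) = 0.0206.

SE = 0.0206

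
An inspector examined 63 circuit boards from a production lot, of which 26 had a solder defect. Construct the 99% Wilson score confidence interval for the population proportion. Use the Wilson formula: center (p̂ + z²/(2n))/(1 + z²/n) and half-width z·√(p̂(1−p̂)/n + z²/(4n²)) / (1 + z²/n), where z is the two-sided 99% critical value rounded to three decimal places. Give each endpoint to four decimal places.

(0.2688, 0.5732)

p̂ = 26/63 = 0.41270; z = 2.576, so z² = 6.635776.
1 + z²/n = 1.105330.
Center = (0.41270 + 0.052665)/1.105330 = 0.42102.
Radicand: p̂(1−p̂)/n + z²/(4n²) = 0.003847277 + 0.000417975 = 0.004265252.
Half-width = z·√(radicand)/denom = 2.576·0.065309/1.105330 = 0.15220.
CI: 0.42102 ± 0.15220 = (0.2688, 0.5732).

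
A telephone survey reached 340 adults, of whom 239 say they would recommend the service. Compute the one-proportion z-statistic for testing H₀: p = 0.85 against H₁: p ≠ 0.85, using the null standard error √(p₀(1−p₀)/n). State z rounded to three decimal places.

z = -7.594

Sample proportion p̂ = 239/340 = 0.70294.
Under H₀, SE = √(p₀(1−p₀)/n) = √(0.85·0.15/340) = √0.000375000 = 0.019365.
z = (0.70294 − 0.85)/0.019365 = -0.14706/0.019365 = -7.594.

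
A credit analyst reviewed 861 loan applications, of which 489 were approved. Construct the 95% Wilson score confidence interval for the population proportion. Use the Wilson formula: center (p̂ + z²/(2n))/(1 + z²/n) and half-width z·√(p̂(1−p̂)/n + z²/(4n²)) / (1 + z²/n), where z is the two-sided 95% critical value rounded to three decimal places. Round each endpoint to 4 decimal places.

Here p̂ = 489/861 = 0.56794 and z = 1.960 (z² = 3.841600).
Denominator 1 + z²/n = 1 + 3.841600/861 = 1.004462.
Center = (0.56794 + 0.002231)/1.004462 = 0.56764.
Radicand: p̂(1−p̂)/n + z²/(4n²) = 0.000284998 + 0.000001296 = 0.000286294.
Half-width = z·√(radicand)/denom = 1.960·0.016920/1.004462 = 0.03302.
CI: 0.56764 ± 0.03302 = (0.5346, 0.6007).

(0.5346, 0.6007)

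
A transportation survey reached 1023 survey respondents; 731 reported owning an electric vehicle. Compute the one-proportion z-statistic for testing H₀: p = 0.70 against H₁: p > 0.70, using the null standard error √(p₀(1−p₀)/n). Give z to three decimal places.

z = 1.017

With x = 731 successes in n = 1023, p̂ = 0.71457.
SE₀ = √(0.70·0.30/1023) = 0.014328.
z = (0.71457 − 0.70)/0.014328 = 0.01457/0.014328 = 1.017.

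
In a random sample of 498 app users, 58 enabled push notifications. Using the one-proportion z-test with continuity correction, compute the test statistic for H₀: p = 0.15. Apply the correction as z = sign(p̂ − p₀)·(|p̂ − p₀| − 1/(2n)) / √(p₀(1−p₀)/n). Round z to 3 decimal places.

z = -2.033

The sample proportion is 58/498 = 0.11647. p̂ − p₀ = -0.033534.
Continuity correction 1/(2n) = 1/996 = 0.001004.
Corrected numerator: |-0.033534| − 0.001004 = 0.032530.
SE₀ = √(0.15·0.85/498) = 0.016001.
z = −0.032530/0.016001 = -2.033.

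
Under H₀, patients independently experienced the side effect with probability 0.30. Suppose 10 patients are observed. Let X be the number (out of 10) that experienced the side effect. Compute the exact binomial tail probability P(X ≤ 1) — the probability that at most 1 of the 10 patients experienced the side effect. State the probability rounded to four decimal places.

X is binomial with n = 10 and p = 0.30.
P(X ≤ 1) = C(10,0)·0.30^0·0.70^10 + C(10,1)·0.30^1·0.70^9.
= 0.028248 + 0.121061 = 0.1493.

P = 0.1493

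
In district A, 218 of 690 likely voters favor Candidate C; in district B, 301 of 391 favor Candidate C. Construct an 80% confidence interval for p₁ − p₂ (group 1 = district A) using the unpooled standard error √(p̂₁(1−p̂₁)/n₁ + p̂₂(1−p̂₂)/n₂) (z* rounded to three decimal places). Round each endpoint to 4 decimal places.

(-0.4894, -0.4184)

p̂₁ = 218/690 = 0.31594, p̂₂ = 301/391 = 0.76982; p̂₁ − p̂₂ = -0.45388.
SE = √(0.000313221 + 0.000453188) = √0.000766409 = 0.027684.
For 80% confidence, z* = 1.282. Margin of error = 0.03549.
CI: -0.45388 ± 0.03549 = (-0.4894, -0.4184).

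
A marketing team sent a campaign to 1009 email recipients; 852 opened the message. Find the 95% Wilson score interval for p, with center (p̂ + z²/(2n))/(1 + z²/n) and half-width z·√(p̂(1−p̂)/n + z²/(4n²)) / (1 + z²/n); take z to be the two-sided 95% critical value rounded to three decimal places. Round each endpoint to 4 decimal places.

Here p̂ = 852/1009 = 0.84440 and z = 1.960 (z² = 3.841600).
1 + z²/n = 1.003807.
Adjusted center: (0.84440 + z²/(2n))/1.003807 = 0.84309.
Radicand: p̂(1−p̂)/n + z²/(4n²) = 0.000130216 + 0.000000943 = 0.000131159.
Half-width = z·√(radicand)/denom = 1.960·0.011453/1.003807 = 0.02236.
Interval: 0.84309 ± 0.02236 → (0.8207, 0.8655).

(0.8207, 0.8655)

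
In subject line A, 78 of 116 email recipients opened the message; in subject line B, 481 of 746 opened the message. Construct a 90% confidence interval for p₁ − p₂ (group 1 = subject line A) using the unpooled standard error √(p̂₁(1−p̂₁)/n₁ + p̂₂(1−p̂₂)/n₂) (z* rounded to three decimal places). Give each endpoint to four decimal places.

(-0.0496, 0.1049)

p̂₁ = 78/116 = 0.67241, p̂₂ = 481/746 = 0.64477; p̂₁ − p̂₂ = 0.02764.
SE = √(0.001898909 + 0.000307026) = √0.002205935 = 0.046967.
The 90% critical value is z* = 1.645. Margin = 1.645·0.046967 = 0.07726.
So the interval runs from -0.0496 to 0.1049.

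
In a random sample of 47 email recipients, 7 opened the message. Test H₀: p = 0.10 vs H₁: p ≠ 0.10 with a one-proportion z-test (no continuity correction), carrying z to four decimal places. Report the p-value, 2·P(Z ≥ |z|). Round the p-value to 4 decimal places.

p-value = 0.2634

The sample proportion is 7/47 = 0.14894.
Under H₀, SE = √(p₀(1−p₀)/n) = √(0.10·0.90/47) = √0.001914894 = 0.043759.
Test statistic (full precision, shown to 4 dp): z = (7/47 − 0.10)/SE₀ ≈ 1.1183.
p-value = 2·P(Z ≥ |z|) with z = 1.1183 → 0.2634.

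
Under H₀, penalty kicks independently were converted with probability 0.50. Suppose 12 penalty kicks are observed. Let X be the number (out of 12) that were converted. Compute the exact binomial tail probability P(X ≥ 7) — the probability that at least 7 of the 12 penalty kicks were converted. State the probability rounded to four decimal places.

X ~ Binomial(n=12, p=0.50).
P(X ≥ 7) = Σ_{j=7}^{12} C(12,j)·0.50^j·0.50^{12−j}.
= 0.193359 + 0.120850 + 0.053711 + 0.016113 + 0.002930 + 0.000244 = 0.3872.

P = 0.3872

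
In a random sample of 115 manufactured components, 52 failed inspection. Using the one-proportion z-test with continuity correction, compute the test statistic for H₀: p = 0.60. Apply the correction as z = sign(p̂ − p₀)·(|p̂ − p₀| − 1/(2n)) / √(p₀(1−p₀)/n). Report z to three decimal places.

z = -3.141

The sample proportion is 52/115 = 0.45217. p̂ − p₀ = -0.147826.
1/(2n) = 0.004348.
Corrected numerator: |-0.147826| − 0.004348 = 0.143478.
SE₀ = √(0.60·0.40/115) = 0.045683.
z = (−)0.143478/0.045683 = -3.141.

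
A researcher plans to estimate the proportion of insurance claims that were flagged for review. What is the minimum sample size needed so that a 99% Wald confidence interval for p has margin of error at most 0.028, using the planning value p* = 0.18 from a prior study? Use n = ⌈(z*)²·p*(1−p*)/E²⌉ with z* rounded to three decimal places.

z* = 2.576 at the 99% level.
p*(1−p*) = 0.18·0.82 = 0.1476.
(z*)²·p*(1−p*)/E² = 6.635776·0.1476/0.000784 = 1249.286.
⌈1249.286⌉ = 1250.

n = 1250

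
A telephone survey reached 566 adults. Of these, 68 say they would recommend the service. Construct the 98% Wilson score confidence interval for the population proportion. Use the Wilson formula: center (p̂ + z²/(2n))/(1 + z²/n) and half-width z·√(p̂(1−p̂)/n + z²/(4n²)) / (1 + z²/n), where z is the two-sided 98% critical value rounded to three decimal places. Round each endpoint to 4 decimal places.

p̂ = 68/566 = 0.12014; z = 2.326, so z² = 5.410276.
1 + z²/n = 1.009559.
Center = (0.12014 + 0.004779)/1.009559 = 0.12374.
Radicand: p̂(1−p̂)/n + z²/(4n²) = 0.000186762 + 0.000004222 = 0.000190984.
Half-width = z·√(radicand)/denom = 2.326·0.013820/1.009559 = 0.03184.
CI: 0.12374 ± 0.03184 = (0.0919, 0.1556).

(0.0919, 0.1556)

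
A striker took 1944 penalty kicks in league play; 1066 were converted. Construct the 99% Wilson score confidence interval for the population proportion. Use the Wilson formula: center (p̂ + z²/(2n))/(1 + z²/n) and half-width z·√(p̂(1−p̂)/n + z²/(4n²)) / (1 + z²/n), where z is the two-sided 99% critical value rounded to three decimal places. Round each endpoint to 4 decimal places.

(0.5192, 0.5772)

p̂ = 1066/1944 = 0.54835; z = 2.576, so z² = 6.635776.
1 + z²/n = 1.003413.
Center = (0.54835 + 0.001707)/1.003413 = 0.54819.
Radicand: p̂(1−p̂)/n + z²/(4n²) = 0.000127398 + 0.000000439 = 0.000127837.
Half-width = 2.576·√0.000127837/1.003413 = 0.02903.
So the interval runs from 0.5192 to 0.5772.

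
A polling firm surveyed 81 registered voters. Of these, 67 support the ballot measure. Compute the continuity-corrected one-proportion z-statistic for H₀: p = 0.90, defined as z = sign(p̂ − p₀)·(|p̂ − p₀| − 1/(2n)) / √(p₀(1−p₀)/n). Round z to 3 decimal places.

z = -2.000

Sample proportion p̂ = 67/81 = 0.82716. p̂ − p₀ = -0.072840.
1/(2n) = 0.006173.
Corrected numerator: |-0.072840| − 0.006173 = 0.066667.
Null standard error: √(0.90·0.10/81) = √0.001111111 = 0.033333.
z = (−)0.066667/0.033333 = -2.000.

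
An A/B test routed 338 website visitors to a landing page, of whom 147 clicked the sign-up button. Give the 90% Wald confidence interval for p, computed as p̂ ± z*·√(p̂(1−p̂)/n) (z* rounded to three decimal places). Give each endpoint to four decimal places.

(0.3906, 0.4793)

Sample proportion p̂ = 147/338 = 0.43491.
Standard error of p̂: √(0.245763/338) = √0.000727111 = 0.026965.
z* = 1.645 at the 90% level.
Margin of error: 1.645 × 0.026965 = 0.04436.
So the interval runs from 0.3906 to 0.4793.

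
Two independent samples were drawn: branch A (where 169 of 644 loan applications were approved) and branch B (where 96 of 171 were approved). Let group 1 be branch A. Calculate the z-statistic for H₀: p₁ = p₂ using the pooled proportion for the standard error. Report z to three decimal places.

Sample proportions: p̂₁ = 169/644 = 0.26242 and p̂₂ = 96/171 = 0.56140.
Pooling: p̂ = 265/815 = 0.32515.
SE = √[p̂(1−p̂)(1/n₁+1/n₂)] = √[0.32515·0.67485·(1/644+1/171)] ≈ 0.040298.
z = (p̂₁ − p̂₂)/SE = (0.26242 − 0.56140)/0.040298 = -0.29898/0.040298 = -7.419.

z = -7.419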